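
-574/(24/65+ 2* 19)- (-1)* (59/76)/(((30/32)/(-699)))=-70342261/118465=-593.78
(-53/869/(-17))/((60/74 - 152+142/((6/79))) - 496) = 5883/2004622235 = 0.00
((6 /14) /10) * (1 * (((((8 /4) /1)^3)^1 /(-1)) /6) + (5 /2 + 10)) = 67 /140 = 0.48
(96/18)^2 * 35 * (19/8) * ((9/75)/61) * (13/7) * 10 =86.38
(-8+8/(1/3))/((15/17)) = 272/15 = 18.13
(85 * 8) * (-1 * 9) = -6120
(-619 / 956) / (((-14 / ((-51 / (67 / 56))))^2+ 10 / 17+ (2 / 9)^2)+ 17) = -57960684 / 1588505135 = -0.04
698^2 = 487204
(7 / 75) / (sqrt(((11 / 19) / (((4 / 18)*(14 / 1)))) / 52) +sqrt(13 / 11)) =532532 / (75*(33*sqrt(19019) +6916*sqrt(143))) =0.08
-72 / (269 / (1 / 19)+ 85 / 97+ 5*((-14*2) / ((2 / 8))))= -1746 / 110383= -0.02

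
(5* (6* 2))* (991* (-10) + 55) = -591300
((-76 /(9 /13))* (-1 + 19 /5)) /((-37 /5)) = 41.54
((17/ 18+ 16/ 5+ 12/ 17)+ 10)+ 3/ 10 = 15.15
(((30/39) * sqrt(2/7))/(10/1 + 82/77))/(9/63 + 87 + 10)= 77 * sqrt(14)/753168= 0.00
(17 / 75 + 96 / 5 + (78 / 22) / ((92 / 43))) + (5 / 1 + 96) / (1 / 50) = 384895259 / 75900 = 5071.08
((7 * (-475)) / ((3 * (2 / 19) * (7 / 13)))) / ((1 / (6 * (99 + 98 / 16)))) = -98670325 / 8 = -12333790.62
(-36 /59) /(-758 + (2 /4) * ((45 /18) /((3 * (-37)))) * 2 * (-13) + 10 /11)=87912 /109037959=0.00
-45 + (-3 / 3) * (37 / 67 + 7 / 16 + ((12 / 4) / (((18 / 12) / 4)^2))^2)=-4834621 / 9648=-501.10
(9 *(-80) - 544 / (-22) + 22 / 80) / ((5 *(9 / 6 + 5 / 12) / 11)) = -917397 / 1150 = -797.74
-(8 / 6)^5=-1024 / 243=-4.21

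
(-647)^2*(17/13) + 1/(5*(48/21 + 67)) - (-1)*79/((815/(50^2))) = 547654.10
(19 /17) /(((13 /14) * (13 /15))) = 3990 /2873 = 1.39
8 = 8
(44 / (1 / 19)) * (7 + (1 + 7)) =12540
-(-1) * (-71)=-71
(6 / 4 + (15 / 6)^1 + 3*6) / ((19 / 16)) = 352 / 19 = 18.53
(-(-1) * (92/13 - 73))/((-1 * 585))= 857/7605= 0.11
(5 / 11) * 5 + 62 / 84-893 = -411175 / 462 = -889.99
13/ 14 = 0.93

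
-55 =-55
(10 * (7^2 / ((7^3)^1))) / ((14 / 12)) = 60 / 49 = 1.22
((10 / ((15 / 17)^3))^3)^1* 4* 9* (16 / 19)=60716992766464 / 649265625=93516.41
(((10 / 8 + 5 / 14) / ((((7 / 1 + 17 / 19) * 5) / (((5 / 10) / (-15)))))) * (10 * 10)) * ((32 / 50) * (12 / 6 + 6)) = -0.69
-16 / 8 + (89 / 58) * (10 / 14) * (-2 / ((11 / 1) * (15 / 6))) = -4644 / 2233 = -2.08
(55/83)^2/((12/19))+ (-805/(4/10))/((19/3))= -498016025/1570692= -317.07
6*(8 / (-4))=-12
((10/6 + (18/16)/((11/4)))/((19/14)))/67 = 959/42009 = 0.02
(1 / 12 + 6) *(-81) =-1971 / 4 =-492.75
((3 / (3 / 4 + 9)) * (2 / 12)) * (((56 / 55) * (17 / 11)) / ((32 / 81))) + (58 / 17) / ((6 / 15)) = 8.73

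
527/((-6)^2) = 527/36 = 14.64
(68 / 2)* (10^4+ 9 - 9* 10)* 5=1686230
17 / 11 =1.55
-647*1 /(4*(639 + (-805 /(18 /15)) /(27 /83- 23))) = -1826481 /7549663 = -0.24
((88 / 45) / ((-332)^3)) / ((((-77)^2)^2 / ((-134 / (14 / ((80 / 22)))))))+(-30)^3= -34190188204108166933 / 1266303266818821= -27000.00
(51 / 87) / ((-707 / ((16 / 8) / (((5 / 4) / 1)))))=-136 / 102515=-0.00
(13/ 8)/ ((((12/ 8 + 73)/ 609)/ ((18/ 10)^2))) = 641277/ 14900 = 43.04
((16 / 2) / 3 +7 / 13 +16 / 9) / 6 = 583 / 702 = 0.83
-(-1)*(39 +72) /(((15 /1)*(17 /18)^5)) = 69914016 /7099285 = 9.85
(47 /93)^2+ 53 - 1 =451957 /8649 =52.26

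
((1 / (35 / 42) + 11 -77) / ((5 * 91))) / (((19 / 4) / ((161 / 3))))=-1.61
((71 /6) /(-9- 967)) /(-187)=71 /1095072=0.00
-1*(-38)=38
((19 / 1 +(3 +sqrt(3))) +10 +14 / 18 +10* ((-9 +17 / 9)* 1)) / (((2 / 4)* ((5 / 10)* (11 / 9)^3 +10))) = -111780 / 15911 +2916* sqrt(3) / 15911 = -6.71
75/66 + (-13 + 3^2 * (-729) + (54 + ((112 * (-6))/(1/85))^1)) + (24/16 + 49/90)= -63000451/990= -63636.82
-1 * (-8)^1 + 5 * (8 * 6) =248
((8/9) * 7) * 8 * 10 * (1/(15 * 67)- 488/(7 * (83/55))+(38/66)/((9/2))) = -340862995328/14864553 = -22931.26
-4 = -4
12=12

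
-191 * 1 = -191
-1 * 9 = -9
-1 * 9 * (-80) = 720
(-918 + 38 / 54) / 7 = -24767 / 189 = -131.04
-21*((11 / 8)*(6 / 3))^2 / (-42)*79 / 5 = 9559 / 160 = 59.74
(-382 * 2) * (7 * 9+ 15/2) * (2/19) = -107724/19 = -5669.68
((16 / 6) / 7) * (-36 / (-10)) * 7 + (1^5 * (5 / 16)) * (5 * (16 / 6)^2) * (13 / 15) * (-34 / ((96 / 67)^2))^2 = 1899573747061 / 716636160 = 2650.68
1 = 1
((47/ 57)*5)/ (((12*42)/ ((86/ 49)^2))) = 434515/ 17243982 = 0.03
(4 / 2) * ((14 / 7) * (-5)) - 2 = -22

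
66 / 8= 8.25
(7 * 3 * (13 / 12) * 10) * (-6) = -1365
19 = 19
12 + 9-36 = -15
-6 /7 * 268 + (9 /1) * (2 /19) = -30426 /133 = -228.77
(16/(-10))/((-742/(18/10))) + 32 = 296836/9275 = 32.00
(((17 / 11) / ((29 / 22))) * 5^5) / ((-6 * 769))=-0.79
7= 7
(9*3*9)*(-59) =-14337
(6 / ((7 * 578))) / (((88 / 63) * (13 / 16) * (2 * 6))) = 9 / 82654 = 0.00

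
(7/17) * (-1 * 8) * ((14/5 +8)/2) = -1512/85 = -17.79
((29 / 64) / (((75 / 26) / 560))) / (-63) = -377 / 270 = -1.40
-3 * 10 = -30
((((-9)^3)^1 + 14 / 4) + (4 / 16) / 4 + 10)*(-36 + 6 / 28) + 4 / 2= 5735395 / 224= 25604.44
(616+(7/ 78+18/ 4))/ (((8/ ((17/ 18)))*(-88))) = -411451/ 494208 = -0.83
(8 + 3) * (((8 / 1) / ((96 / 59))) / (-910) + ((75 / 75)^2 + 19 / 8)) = 101189 / 2730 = 37.07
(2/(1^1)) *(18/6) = 6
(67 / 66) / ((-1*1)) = -67 / 66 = -1.02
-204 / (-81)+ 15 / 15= 95 / 27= 3.52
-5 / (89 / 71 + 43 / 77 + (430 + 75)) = -27335 / 2770741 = -0.01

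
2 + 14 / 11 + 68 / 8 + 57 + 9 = 1711 / 22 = 77.77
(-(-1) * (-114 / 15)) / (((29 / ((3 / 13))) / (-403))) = 3534 / 145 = 24.37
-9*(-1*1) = 9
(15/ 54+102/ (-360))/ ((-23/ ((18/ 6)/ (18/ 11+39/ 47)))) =517/ 1759500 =0.00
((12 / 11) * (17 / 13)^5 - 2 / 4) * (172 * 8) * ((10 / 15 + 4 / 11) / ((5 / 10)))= 10410.81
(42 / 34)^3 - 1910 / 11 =-9281959 / 54043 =-171.75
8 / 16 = 1 / 2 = 0.50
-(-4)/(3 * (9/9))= 4/3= 1.33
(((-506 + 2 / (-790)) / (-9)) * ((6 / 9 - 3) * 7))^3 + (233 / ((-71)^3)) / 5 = -336211560405135477551882854 / 434167814591913375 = -774381584.97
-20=-20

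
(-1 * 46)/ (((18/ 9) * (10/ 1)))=-23/ 10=-2.30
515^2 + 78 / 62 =8222014 / 31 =265226.26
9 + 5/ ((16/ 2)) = 77/ 8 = 9.62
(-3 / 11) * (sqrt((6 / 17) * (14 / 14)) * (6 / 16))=-9 * sqrt(102) / 1496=-0.06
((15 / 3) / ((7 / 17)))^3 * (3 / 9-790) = -1454862125 / 1029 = -1413860.18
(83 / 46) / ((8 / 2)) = 83 / 184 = 0.45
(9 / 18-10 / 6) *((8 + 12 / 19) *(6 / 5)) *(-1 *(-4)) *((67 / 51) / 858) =-153832 / 2078505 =-0.07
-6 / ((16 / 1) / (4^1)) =-3 / 2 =-1.50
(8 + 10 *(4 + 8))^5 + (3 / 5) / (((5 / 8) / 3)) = 858993459272 / 25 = 34359738370.88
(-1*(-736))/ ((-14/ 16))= -5888/ 7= -841.14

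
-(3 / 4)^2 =-9 / 16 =-0.56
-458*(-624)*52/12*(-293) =-362860576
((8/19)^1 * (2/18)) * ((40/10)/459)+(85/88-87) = -594237403/6907032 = -86.03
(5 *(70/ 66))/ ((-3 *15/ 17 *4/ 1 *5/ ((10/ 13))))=-0.08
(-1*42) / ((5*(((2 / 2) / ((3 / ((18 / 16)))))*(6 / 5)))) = -56 / 3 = -18.67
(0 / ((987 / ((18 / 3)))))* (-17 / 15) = 0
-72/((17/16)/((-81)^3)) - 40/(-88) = 6734420437/187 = 36012943.51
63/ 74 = 0.85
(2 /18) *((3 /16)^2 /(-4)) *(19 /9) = -19 /9216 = -0.00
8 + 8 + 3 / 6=33 / 2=16.50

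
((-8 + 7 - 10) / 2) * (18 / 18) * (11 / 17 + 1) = -154 / 17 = -9.06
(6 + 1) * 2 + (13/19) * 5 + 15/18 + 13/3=2575/114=22.59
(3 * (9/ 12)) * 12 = 27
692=692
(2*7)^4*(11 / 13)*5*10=21128800 / 13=1625292.31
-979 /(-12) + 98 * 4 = 5683 /12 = 473.58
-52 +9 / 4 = -49.75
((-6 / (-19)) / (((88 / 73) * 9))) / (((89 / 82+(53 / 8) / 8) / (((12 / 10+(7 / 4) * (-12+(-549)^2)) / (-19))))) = -42096102036 / 99691955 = -422.26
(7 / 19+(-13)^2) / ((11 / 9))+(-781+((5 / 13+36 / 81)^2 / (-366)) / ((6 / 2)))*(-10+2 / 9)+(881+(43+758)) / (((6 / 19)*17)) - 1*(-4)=1944714369674159 / 240315500997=8092.34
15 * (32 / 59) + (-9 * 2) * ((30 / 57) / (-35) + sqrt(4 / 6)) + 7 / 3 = 252821 / 23541-6 * sqrt(6) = -3.96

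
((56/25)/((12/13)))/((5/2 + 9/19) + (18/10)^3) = 34580/125481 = 0.28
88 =88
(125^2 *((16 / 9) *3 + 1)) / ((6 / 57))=5640625 / 6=940104.17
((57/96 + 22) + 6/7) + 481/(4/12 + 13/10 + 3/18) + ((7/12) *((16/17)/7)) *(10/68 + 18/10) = 847210529/2913120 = 290.83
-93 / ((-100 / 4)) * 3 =279 / 25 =11.16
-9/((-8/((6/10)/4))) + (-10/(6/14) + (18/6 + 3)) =-8239/480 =-17.16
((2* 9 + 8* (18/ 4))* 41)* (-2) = -4428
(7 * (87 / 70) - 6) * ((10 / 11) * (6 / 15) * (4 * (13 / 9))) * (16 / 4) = 1248 / 55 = 22.69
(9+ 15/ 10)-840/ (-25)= 441/ 10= 44.10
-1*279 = -279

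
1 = 1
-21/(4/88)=-462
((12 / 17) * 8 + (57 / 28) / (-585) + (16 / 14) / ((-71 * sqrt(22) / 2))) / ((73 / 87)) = 15191273 / 2258620-696 * sqrt(22) / 399091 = 6.72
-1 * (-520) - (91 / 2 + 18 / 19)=473.55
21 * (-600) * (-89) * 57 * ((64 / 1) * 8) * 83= 2716335820800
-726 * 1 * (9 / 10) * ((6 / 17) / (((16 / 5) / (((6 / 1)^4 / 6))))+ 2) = -1434213 / 85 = -16873.09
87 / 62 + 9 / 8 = 627 / 248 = 2.53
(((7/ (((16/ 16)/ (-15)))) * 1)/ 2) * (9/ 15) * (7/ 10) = -22.05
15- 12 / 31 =453 / 31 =14.61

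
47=47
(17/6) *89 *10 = 7565/3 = 2521.67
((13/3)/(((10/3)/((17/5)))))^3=10793861/125000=86.35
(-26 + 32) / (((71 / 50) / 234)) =70200 / 71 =988.73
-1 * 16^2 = -256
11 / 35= 0.31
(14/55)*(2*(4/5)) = 112/275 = 0.41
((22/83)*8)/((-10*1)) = -88/415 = -0.21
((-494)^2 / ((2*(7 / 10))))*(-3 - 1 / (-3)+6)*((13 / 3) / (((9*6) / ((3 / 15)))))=15862340 / 1701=9325.30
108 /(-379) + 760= 287932 /379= 759.72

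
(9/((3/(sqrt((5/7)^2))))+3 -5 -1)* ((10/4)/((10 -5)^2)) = -3/35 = -0.09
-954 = -954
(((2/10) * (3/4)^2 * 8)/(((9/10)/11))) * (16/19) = 176/19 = 9.26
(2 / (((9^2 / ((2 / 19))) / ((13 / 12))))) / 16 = 13 / 73872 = 0.00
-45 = -45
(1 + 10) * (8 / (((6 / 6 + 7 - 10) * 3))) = -44 / 3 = -14.67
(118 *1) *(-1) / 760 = -59 / 380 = -0.16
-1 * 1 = -1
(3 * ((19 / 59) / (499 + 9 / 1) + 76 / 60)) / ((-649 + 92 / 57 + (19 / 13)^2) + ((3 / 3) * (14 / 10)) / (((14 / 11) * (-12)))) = -3658953766 / 621077288831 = -0.01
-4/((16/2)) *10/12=-5/12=-0.42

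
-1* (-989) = 989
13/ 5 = 2.60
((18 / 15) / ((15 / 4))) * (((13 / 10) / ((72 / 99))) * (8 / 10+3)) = 2717 / 1250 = 2.17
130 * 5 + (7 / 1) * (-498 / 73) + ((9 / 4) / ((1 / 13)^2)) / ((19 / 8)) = 1057382 / 1387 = 762.35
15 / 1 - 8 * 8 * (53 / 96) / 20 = 397 / 30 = 13.23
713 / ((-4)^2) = 713 / 16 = 44.56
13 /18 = 0.72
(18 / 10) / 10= 9 / 50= 0.18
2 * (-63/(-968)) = 63/484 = 0.13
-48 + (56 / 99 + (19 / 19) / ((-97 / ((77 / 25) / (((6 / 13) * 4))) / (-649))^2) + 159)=8799378255211 / 37259640000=236.16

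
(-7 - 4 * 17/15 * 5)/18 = -89/54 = -1.65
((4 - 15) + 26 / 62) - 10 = -638 / 31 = -20.58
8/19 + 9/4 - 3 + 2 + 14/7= 279/76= 3.67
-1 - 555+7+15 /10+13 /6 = -1636 /3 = -545.33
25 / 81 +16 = 1321 / 81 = 16.31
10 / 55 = 0.18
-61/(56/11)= -671/56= -11.98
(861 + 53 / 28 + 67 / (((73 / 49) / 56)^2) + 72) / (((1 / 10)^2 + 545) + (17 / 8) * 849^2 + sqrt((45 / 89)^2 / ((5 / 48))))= 192369076203377009257350 / 3083180079922155377635303 -50783068097640000 * sqrt(15) / 3083180079922155377635303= 0.06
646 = 646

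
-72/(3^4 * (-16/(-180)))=-10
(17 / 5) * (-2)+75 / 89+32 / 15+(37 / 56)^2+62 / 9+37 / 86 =424675123 / 108013248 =3.93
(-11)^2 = 121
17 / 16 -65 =-1023 / 16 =-63.94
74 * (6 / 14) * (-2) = -444 / 7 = -63.43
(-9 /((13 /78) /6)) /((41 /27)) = -8748 /41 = -213.37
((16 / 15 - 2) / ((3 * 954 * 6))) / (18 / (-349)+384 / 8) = -2443 / 2155171860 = -0.00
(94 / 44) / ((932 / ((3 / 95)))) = 141 / 1947880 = 0.00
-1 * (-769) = 769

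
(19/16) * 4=4.75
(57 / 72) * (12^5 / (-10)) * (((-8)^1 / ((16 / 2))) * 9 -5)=275788.80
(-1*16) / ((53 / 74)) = -1184 / 53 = -22.34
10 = 10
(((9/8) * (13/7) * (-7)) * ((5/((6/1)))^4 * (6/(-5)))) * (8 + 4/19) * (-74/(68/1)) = -781625/10336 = -75.62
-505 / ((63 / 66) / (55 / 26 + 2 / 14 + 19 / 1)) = -21492295 / 1911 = -11246.62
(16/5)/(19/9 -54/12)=-288/215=-1.34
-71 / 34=-2.09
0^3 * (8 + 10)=0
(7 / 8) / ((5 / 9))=63 / 40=1.58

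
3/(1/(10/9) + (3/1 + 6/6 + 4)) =30/89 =0.34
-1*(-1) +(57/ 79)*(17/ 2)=1127/ 158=7.13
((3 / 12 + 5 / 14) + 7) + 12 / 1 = 549 / 28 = 19.61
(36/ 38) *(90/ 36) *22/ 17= 990/ 323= 3.07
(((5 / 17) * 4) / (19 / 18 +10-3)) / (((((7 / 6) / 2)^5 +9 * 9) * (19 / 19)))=17915904 / 9944894107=0.00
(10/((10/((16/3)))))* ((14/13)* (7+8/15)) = 25312/585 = 43.27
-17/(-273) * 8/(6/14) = 1.16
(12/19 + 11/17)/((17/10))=0.75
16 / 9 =1.78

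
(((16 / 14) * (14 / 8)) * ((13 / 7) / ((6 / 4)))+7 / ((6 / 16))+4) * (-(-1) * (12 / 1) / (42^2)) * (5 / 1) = 880 / 1029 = 0.86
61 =61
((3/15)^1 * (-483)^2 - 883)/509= 228874/2545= 89.93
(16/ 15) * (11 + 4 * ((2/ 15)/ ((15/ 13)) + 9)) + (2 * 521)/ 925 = 6462638/ 124875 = 51.75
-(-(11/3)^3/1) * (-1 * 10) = -13310/27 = -492.96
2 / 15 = 0.13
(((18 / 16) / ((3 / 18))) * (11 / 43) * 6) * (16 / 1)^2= 114048 / 43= 2652.28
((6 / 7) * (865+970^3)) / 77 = 5476043190 / 539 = 10159634.86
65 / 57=1.14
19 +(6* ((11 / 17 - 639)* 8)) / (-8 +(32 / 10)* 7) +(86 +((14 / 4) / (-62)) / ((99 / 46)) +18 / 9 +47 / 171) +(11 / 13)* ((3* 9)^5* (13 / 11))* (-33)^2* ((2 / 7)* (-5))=-34421804751168561 / 1542002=-22322801624.88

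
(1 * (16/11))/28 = 4/77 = 0.05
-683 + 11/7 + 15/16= -680.49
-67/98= -0.68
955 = 955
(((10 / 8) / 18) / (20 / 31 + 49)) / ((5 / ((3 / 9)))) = 31 / 332424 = 0.00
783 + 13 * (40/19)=810.37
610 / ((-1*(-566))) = 305 / 283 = 1.08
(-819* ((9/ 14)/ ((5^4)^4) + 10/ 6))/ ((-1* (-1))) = -416564941407303/ 305175781250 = -1365.00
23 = 23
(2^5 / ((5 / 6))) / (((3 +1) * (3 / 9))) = 144 / 5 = 28.80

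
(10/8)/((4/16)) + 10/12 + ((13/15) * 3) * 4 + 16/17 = 8759/510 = 17.17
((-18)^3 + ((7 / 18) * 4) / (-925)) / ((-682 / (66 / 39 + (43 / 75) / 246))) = 9867079591513 / 680892176250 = 14.49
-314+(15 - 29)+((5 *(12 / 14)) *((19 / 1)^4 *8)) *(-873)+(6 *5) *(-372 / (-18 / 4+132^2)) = -15099586595928 / 3871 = -3900694031.50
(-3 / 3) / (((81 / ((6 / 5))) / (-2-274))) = 184 / 45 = 4.09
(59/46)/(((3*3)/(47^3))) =6125557/414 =14796.03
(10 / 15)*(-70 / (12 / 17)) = -595 / 9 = -66.11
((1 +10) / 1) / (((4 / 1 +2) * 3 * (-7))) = -11 / 126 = -0.09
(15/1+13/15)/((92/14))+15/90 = 1781/690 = 2.58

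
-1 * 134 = -134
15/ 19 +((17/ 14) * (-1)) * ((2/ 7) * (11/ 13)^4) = 16263292/ 26590291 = 0.61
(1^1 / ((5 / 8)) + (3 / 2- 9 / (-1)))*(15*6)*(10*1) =10890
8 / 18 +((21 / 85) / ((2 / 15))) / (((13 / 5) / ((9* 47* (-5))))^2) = 1226128.08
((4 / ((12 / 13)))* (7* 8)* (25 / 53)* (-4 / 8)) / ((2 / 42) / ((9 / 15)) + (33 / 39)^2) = -8073975 / 112201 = -71.96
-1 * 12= -12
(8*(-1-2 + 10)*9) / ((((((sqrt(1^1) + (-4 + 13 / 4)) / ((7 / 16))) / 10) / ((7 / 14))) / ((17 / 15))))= 4998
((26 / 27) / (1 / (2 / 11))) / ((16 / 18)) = 13 / 66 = 0.20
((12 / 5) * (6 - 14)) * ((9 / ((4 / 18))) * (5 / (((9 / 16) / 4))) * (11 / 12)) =-25344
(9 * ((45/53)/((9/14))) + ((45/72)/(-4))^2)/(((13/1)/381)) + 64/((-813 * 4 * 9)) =1802133214189/5162406912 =349.09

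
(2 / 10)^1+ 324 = 1621 / 5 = 324.20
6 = 6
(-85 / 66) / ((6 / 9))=-85 / 44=-1.93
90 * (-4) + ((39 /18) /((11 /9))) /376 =-2977881 /8272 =-360.00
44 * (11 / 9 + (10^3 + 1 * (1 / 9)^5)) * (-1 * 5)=-13006657840 / 59049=-220268.89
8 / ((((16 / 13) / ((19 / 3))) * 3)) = 247 / 18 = 13.72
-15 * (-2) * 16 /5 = 96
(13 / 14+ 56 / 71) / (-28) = -1707 / 27832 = -0.06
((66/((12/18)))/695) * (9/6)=0.21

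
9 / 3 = 3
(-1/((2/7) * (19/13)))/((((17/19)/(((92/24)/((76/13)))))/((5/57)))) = -136045/883728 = -0.15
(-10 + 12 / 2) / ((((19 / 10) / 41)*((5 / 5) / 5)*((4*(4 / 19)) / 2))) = -1025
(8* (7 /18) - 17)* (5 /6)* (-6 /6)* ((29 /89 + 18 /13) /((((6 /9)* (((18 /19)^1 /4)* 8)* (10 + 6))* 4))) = 23500625 /95966208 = 0.24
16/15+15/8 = 353/120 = 2.94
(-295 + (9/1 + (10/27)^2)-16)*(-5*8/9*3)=8802320/2187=4024.84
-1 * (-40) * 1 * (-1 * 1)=-40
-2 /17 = -0.12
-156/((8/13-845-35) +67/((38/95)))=4056/18509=0.22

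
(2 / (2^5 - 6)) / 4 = 1 / 52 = 0.02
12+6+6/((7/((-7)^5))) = -14388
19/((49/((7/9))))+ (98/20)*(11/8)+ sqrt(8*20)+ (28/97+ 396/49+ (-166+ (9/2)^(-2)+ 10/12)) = -4610919613/30799440+ 4*sqrt(10) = -137.06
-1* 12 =-12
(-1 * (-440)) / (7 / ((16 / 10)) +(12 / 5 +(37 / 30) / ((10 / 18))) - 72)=-88000 / 12601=-6.98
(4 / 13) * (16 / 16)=4 / 13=0.31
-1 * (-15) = 15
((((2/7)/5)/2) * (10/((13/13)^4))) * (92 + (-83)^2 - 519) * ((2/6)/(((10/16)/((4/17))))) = 137856/595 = 231.69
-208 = -208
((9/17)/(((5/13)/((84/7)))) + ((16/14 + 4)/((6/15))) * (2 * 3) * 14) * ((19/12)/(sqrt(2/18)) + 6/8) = 512622/85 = 6030.85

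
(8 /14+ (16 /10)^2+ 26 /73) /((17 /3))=133662 /217175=0.62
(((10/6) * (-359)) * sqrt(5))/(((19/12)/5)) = -35900 * sqrt(5)/19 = -4224.99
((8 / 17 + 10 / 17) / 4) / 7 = 9 / 238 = 0.04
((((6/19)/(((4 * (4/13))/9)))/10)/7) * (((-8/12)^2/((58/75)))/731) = 585/22555736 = 0.00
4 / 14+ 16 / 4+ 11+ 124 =975 / 7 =139.29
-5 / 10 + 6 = 11 / 2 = 5.50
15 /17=0.88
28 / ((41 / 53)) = 36.20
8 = 8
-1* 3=-3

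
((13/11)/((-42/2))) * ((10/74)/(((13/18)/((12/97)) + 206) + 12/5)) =-23400/659193073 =-0.00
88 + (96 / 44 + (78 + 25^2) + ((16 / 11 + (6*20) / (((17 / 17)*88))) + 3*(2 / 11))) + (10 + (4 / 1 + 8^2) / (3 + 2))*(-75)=-10708 / 11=-973.45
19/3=6.33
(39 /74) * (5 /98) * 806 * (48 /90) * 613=12846028 /1813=7085.51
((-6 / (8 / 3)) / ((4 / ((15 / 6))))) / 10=-0.14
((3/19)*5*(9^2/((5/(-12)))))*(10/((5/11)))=-64152/19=-3376.42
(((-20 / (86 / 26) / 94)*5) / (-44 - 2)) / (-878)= -325 / 40812074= -0.00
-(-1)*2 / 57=0.04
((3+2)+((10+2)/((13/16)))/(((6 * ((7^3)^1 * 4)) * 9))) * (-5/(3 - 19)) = 1003315/642096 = 1.56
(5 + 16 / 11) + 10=181 / 11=16.45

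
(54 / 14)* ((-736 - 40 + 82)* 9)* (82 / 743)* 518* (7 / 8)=-1205120.73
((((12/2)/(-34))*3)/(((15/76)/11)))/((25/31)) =-77748/2125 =-36.59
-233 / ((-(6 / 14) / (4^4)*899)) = 417536 / 2697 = 154.81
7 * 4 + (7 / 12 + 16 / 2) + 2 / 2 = 451 / 12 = 37.58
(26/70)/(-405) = -13/14175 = -0.00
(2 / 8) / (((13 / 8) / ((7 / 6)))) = 7 / 39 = 0.18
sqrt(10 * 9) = 3 * sqrt(10) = 9.49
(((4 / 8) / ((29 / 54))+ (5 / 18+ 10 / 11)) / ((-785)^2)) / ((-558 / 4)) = -12161 / 493601771025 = -0.00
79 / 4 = 19.75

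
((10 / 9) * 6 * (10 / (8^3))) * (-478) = -5975 / 96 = -62.24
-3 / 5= -0.60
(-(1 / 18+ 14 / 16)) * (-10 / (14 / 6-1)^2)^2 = -15075 / 512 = -29.44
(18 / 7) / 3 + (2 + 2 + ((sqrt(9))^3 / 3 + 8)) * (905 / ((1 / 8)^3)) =68113926 / 7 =9730560.86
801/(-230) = -801/230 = -3.48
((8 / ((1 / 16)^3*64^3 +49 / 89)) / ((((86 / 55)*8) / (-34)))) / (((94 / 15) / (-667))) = 55504405 / 1548086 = 35.85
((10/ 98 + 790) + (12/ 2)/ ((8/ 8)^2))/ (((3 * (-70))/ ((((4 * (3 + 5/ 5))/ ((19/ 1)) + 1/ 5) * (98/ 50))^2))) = -892096821/ 56406250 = -15.82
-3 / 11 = -0.27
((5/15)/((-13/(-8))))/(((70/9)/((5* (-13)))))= -12/7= -1.71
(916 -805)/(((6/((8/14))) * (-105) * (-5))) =74/3675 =0.02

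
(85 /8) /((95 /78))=663 /76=8.72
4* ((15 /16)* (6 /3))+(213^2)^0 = 17 /2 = 8.50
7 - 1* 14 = -7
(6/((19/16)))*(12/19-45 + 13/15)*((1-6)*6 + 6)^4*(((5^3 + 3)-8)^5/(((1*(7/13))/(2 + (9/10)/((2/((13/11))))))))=-8532050706473758953.56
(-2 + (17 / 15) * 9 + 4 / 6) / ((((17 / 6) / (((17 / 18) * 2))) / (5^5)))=166250 / 9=18472.22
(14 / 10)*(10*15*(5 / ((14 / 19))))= 1425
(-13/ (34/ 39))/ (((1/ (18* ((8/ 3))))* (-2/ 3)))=18252/ 17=1073.65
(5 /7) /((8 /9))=45 /56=0.80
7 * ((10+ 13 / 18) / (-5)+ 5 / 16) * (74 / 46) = -341621 / 16560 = -20.63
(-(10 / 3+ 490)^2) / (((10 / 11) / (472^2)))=-536784680960 / 9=-59642742328.89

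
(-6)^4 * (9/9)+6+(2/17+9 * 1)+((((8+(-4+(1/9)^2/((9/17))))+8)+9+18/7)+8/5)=579632183/433755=1336.31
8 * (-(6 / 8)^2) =-9 / 2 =-4.50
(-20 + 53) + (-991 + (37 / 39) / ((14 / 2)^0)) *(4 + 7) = -423445 / 39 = -10857.56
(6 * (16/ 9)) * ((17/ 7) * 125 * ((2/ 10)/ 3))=215.87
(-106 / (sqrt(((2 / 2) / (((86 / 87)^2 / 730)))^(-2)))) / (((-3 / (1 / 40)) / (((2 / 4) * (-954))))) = -4656229299 / 14792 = -314780.24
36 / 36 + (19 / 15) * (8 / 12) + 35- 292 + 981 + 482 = 1207.84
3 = 3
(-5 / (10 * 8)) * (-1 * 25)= 25 / 16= 1.56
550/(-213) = -550/213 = -2.58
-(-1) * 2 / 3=0.67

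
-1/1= -1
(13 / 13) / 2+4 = 9 / 2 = 4.50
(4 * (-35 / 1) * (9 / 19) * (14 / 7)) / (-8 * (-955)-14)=-420 / 24149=-0.02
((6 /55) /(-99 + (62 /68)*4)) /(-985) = 0.00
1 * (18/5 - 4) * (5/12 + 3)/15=-41/450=-0.09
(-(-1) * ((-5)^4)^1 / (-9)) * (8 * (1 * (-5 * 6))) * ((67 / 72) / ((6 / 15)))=1046875 / 27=38773.15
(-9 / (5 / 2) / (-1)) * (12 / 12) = 18 / 5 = 3.60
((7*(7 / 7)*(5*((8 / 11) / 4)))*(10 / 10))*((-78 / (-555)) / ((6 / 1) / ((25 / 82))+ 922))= 4550 / 4790797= 0.00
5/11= 0.45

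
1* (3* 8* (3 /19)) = 72 /19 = 3.79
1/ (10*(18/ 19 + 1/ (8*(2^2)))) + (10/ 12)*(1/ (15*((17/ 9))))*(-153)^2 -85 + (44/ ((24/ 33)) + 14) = 2017354/ 2975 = 678.10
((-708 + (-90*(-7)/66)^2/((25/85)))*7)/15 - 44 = -139047/605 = -229.83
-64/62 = -32/31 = -1.03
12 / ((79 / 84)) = 12.76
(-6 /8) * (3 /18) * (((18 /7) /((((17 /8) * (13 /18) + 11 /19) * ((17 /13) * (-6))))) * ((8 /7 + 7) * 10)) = 1.58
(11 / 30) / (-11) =-1 / 30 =-0.03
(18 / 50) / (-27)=-1 / 75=-0.01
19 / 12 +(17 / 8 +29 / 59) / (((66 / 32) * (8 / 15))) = 7714 / 1947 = 3.96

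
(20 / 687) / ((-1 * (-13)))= 20 / 8931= 0.00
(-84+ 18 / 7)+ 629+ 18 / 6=3854 / 7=550.57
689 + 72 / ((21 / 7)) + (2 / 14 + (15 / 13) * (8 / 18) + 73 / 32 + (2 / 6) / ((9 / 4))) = 56301473 / 78624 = 716.09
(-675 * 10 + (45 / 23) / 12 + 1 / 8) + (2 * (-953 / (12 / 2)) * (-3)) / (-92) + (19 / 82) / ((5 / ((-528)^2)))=232324567 / 37720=6159.19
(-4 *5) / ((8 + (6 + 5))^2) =-20 / 361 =-0.06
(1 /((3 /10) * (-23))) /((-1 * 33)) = 10 /2277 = 0.00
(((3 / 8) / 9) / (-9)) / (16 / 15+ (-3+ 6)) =-5 / 4392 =-0.00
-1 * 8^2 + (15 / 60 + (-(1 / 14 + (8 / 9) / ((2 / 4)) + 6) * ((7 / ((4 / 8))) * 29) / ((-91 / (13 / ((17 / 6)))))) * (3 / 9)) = -43657 / 4284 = -10.19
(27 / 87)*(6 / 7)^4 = 11664 / 69629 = 0.17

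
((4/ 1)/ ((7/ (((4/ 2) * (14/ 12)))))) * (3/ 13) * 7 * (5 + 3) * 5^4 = 140000/ 13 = 10769.23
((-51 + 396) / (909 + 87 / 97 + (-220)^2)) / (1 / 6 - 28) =-20079 / 79877102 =-0.00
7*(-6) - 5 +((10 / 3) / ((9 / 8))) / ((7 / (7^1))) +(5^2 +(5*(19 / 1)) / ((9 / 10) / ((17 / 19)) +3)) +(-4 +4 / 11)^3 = -354093568 / 8157699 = -43.41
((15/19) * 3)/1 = 45/19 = 2.37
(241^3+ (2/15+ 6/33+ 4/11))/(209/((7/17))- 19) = 16167137539/564300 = 28649.90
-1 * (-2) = 2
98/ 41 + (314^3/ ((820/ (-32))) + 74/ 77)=-19070779804/ 15785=-1208158.37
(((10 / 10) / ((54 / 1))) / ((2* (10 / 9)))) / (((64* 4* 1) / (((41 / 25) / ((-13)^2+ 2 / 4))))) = 41 / 130176000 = 0.00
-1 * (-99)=99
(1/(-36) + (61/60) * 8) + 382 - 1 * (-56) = 80299/180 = 446.11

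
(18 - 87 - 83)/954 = -76/477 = -0.16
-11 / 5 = -2.20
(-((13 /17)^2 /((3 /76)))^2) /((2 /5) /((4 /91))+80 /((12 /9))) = -3.18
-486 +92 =-394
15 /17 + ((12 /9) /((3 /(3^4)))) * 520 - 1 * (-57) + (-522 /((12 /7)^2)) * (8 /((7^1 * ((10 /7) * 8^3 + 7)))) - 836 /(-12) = 552055506 /29291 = 18847.27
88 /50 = 44 /25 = 1.76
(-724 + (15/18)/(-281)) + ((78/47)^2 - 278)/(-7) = -17850086399/26070618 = -684.68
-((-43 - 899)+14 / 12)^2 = -31866025 / 36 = -885167.36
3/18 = 1/6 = 0.17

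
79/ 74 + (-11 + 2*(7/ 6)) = -1687/ 222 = -7.60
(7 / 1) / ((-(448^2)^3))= -1 / 1154968245501952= -0.00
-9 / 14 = -0.64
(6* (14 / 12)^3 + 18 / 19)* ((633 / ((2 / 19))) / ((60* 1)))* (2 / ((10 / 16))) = 302363 / 90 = 3359.59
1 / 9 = 0.11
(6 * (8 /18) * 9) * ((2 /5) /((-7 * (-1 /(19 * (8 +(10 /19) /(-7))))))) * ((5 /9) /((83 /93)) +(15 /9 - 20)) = -303552 /83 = -3657.25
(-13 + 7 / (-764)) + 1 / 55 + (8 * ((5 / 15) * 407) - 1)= 135053417 / 126060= 1071.34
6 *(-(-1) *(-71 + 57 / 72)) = -1685 / 4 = -421.25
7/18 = 0.39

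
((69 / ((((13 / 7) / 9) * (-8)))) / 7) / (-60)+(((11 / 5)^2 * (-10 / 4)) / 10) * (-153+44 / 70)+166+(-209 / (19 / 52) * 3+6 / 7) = -496741303 / 364000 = -1364.67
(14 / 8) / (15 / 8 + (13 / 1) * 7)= 14 / 743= 0.02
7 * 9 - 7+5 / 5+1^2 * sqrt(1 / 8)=sqrt(2) / 4+57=57.35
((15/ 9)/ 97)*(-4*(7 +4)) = -220/ 291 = -0.76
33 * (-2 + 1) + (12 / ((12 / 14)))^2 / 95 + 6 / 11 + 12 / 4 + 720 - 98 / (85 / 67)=10931898 / 17765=615.36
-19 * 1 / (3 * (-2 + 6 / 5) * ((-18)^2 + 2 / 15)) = 475 / 19448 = 0.02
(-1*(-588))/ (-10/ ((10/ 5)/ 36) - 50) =-294/ 115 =-2.56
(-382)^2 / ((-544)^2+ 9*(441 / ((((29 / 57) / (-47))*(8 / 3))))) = 0.92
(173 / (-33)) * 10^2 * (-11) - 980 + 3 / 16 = 229769 / 48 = 4786.85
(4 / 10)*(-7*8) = -112 / 5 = -22.40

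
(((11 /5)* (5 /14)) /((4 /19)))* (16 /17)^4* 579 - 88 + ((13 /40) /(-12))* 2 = 225561961829 /140315280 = 1607.54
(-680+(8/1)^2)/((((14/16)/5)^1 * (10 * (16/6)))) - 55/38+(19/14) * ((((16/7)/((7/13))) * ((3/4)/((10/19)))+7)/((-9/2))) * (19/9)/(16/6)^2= -2526596543/18768960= -134.62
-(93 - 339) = 246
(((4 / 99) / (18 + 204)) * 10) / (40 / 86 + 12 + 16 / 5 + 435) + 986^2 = 1035152668454992 / 1064757177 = 972196.00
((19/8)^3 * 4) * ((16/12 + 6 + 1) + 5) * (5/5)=34295/48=714.48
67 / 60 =1.12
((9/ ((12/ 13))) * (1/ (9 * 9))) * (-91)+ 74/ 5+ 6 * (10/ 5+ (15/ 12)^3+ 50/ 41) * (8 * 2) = 11079287/ 22140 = 500.42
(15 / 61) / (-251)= -15 / 15311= -0.00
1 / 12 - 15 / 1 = -179 / 12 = -14.92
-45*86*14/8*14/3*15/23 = -474075/23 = -20611.96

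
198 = 198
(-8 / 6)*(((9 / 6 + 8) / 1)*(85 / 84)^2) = -137275 / 10584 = -12.97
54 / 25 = 2.16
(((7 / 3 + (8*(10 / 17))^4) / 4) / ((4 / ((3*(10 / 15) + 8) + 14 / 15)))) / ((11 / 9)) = 5062050527 / 18374620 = 275.49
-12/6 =-2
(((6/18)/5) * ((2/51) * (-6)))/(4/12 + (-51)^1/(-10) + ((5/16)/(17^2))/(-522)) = -189312/65572919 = -0.00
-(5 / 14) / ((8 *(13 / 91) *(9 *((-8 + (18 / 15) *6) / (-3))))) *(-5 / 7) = 125 / 1344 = 0.09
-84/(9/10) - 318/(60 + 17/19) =-342086/3471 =-98.56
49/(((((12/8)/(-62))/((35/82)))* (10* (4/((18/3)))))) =-10633/82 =-129.67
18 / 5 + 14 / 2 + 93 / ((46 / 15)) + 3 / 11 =104233 / 2530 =41.20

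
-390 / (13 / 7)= -210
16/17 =0.94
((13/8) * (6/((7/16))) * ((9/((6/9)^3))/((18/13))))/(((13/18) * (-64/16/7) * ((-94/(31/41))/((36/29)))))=2644083/223532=11.83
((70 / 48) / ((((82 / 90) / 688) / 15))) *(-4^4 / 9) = -19264000 / 41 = -469853.66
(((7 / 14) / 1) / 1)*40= 20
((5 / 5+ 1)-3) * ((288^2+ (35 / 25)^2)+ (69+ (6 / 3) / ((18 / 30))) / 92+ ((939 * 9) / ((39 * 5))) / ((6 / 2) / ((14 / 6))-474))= -8206667349371 / 98939100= -82946.65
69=69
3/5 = 0.60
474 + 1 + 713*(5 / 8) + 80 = 8005 / 8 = 1000.62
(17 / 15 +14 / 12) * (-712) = -8188 / 5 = -1637.60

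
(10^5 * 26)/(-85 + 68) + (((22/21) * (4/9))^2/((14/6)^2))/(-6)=-1516951865824/9918531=-152941.18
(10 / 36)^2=25 / 324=0.08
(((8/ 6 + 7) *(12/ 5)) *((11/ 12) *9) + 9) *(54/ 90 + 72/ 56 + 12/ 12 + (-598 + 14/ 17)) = -61526922/ 595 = -103406.59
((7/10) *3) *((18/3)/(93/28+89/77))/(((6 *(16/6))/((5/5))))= 693/3940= 0.18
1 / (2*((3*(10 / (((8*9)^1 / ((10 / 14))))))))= 42 / 25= 1.68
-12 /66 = -2 /11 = -0.18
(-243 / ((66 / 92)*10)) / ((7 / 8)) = -14904 / 385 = -38.71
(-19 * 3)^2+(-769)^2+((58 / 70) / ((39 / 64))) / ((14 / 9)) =1893835634 / 3185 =594610.87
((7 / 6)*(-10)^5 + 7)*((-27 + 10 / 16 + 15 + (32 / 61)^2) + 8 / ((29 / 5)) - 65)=22575084263669 / 2589816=8716868.02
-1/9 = -0.11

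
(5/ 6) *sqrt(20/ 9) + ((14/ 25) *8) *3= 5 *sqrt(5)/ 9 + 336/ 25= 14.68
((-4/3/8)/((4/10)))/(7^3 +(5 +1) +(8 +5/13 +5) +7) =-65/57624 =-0.00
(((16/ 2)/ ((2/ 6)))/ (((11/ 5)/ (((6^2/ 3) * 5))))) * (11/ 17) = 7200/ 17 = 423.53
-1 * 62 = -62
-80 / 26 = -40 / 13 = -3.08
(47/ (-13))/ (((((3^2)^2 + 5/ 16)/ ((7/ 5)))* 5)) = -5264/ 422825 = -0.01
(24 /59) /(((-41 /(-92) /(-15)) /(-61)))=2020320 /2419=835.19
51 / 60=17 / 20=0.85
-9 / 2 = -4.50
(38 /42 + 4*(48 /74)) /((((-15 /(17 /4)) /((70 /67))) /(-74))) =46223 /603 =76.66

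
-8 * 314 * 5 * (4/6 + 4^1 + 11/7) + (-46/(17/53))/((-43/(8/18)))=-3608206216/46053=-78348.99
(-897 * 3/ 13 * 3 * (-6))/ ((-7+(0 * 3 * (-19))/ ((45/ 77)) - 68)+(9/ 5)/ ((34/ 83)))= -211140/ 4001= -52.77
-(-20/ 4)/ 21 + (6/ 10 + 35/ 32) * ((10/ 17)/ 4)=11131/ 22848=0.49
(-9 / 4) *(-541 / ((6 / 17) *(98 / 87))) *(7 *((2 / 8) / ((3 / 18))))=7201251 / 224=32148.44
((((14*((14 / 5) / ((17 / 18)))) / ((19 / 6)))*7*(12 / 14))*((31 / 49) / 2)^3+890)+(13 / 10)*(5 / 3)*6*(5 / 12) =41780800583 / 46531380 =897.91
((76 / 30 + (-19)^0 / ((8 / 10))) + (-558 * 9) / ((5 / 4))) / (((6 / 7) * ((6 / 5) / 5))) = -8429015 / 432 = -19511.61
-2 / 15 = -0.13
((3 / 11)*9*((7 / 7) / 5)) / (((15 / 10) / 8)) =144 / 55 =2.62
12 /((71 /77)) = 924 /71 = 13.01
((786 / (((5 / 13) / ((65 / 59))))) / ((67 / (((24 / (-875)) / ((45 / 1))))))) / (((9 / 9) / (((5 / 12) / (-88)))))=22139 / 228285750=0.00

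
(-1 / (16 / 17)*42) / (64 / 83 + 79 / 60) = -444465 / 20794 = -21.37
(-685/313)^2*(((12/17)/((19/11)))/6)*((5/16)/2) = 25807375/506303792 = 0.05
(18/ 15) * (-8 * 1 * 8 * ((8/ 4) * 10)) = -1536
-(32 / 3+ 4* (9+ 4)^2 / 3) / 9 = -236 / 9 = -26.22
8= 8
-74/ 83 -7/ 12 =-1.47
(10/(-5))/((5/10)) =-4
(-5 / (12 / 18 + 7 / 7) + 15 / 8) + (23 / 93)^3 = -7141877 / 6434856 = -1.11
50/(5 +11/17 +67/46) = 7820/1111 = 7.04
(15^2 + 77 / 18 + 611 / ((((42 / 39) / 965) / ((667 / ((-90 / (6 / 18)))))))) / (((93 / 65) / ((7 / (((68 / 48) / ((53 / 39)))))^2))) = -402044248226740 / 9433827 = -42617301.36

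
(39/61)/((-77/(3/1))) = -117/4697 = -0.02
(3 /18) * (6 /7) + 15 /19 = 124 /133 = 0.93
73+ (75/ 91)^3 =55432558/ 753571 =73.56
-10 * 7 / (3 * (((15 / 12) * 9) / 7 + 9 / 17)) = -33320 / 3051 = -10.92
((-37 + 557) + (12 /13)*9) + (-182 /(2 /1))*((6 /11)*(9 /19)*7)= 363.72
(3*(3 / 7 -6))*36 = -4212 / 7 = -601.71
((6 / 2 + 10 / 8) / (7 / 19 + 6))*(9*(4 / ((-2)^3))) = -2907 / 968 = -3.00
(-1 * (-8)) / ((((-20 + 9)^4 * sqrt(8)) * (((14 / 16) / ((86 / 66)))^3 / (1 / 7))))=81415168 * sqrt(2) / 1263294834417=0.00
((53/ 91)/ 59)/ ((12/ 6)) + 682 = 7323369/ 10738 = 682.00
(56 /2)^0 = 1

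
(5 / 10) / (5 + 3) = 0.06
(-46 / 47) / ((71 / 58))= -2668 / 3337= -0.80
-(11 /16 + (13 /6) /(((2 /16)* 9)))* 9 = -23.52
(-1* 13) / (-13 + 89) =-13 / 76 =-0.17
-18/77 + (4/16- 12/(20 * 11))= -59/1540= -0.04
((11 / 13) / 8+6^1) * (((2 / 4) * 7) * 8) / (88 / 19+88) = 16891 / 9152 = 1.85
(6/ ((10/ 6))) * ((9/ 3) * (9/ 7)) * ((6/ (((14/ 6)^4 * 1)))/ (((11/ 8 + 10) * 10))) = 944784/ 38235925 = 0.02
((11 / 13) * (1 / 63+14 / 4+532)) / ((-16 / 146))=-54182425 / 13104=-4134.80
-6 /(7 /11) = -9.43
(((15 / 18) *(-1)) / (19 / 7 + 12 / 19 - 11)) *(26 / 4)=8645 / 12216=0.71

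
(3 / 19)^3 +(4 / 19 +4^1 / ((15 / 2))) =76937 / 102885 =0.75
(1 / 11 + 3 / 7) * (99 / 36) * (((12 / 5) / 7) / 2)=12 / 49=0.24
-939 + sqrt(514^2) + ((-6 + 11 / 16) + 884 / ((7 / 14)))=21403 / 16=1337.69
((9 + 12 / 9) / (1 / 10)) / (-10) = -31 / 3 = -10.33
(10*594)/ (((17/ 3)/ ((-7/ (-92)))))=31185/ 391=79.76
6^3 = 216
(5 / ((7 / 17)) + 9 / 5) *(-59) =-28792 / 35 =-822.63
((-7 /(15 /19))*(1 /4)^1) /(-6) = 0.37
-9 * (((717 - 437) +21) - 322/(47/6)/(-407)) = -51837849/19129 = -2709.91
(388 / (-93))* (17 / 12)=-1649 / 279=-5.91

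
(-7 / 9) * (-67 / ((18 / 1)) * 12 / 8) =469 / 108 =4.34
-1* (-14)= 14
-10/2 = -5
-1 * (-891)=891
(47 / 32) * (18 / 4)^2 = 3807 / 128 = 29.74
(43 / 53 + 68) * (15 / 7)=7815 / 53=147.45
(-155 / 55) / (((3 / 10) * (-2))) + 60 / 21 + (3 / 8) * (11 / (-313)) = 4361857 / 578424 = 7.54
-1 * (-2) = 2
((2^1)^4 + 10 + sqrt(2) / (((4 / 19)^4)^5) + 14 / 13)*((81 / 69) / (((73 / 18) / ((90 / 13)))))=15396480 / 283751 + 411046359758265052844343496935*sqrt(2) / 5999760074866688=96888430450691.11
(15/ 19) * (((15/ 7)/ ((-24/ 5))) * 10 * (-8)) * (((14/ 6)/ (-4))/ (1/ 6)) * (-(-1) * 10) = -18750/ 19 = -986.84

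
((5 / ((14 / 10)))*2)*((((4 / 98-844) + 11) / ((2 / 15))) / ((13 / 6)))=-91833750 / 4459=-20595.14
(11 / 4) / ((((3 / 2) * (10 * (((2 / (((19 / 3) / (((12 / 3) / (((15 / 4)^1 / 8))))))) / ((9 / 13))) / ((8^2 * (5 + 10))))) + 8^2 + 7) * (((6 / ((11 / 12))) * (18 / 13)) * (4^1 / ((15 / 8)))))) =747175 / 373291008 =0.00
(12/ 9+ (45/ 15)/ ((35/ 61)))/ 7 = 689/ 735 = 0.94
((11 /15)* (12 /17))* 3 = 132 /85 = 1.55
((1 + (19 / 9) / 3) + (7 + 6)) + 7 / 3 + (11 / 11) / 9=463 / 27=17.15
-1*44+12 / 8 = -42.50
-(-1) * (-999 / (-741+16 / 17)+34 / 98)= 1046044 / 616469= 1.70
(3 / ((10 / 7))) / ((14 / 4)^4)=24 / 1715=0.01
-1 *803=-803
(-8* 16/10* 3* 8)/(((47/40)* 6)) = -2048/47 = -43.57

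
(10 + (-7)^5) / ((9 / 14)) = -78386 / 3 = -26128.67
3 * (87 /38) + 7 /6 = 458 /57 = 8.04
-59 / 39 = -1.51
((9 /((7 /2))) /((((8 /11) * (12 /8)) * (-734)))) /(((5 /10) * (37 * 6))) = -11 /380212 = -0.00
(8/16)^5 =1/32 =0.03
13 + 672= 685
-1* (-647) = 647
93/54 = 31/18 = 1.72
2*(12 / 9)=2.67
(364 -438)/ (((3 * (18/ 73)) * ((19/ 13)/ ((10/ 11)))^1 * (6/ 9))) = -93.34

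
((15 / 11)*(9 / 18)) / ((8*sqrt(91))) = 15*sqrt(91) / 16016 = 0.01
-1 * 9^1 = -9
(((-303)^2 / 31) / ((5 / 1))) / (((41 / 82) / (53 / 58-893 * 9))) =-42791532237 / 4495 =-9519806.95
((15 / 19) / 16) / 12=5 / 1216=0.00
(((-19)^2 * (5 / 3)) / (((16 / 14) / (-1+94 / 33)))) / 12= 770735 / 9504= 81.10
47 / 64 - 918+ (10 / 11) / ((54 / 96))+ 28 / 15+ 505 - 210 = -19603039 / 31680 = -618.78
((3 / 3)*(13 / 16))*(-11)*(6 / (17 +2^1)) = -429 / 152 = -2.82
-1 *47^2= -2209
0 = 0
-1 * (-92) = 92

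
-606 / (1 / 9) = -5454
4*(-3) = -12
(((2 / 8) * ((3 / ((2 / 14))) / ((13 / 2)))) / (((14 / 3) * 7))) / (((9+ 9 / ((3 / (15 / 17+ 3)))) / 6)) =17 / 2366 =0.01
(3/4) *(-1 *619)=-1857/4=-464.25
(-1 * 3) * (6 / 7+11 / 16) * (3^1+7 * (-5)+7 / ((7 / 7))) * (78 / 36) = 56225 / 224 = 251.00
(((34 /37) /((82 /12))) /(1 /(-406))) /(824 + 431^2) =-3944 /13478545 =-0.00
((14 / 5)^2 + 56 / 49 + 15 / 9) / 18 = 5591 / 9450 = 0.59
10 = 10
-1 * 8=-8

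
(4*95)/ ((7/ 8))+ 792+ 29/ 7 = 1230.43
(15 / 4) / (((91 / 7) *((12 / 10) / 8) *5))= 5 / 13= 0.38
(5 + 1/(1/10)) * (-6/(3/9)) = -270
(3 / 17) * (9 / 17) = 27 / 289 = 0.09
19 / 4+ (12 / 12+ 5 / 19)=457 / 76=6.01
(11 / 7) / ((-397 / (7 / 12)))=-11 / 4764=-0.00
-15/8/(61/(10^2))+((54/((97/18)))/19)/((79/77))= -45467907/17762834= -2.56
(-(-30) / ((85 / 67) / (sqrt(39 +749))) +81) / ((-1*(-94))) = 81 / 94 +402*sqrt(197) / 799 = 7.92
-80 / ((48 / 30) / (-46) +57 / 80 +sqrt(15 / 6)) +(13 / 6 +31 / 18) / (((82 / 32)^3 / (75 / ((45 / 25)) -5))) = 150176597868800 / 4285571118399 -135424000 * sqrt(10) / 6908991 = -26.94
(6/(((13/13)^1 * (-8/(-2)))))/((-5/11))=-3.30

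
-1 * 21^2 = -441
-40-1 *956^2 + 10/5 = -913974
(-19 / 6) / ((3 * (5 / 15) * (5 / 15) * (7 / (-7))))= 19 / 2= 9.50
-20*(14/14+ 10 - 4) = -140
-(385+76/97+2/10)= -187202/485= -385.98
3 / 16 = 0.19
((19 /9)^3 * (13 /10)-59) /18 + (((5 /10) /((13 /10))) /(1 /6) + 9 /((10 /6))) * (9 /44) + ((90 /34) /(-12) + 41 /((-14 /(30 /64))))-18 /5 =-222047950349 /35727531840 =-6.22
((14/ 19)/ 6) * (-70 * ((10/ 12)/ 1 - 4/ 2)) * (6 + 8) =24010/ 171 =140.41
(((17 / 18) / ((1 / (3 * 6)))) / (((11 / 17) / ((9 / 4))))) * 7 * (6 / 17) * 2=3213 / 11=292.09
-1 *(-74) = 74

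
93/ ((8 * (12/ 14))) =217/ 16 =13.56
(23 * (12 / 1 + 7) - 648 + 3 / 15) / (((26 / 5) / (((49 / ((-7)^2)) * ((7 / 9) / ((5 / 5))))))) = -3689 / 117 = -31.53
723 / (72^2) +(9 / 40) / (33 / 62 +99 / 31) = 132961 / 665280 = 0.20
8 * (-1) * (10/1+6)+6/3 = -126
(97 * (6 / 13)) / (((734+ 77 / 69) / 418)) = 16786044 / 659399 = 25.46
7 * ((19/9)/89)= 133/801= 0.17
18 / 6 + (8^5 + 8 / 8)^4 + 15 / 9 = 3459186745613352977 / 3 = 1153062248537784325.67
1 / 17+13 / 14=235 / 238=0.99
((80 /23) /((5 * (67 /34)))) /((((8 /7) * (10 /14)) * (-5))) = -3332 /38525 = -0.09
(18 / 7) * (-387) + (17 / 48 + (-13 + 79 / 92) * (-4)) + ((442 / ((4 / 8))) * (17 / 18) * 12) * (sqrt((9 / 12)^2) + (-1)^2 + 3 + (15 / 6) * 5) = 1328256001 / 7728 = 171875.78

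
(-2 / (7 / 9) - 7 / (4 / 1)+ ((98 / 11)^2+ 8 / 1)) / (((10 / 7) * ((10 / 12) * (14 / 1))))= 33765 / 6776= 4.98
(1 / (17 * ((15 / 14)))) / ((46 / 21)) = 49 / 1955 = 0.03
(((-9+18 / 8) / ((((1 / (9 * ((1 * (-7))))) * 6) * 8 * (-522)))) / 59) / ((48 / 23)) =-483 / 3504128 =-0.00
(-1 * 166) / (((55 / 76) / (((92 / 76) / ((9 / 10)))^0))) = -12616 / 55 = -229.38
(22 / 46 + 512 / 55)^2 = 153289161 / 1600225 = 95.79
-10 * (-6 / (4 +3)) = 60 / 7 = 8.57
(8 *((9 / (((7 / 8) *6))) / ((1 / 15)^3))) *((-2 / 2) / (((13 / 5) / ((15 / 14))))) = -12150000 / 637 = -19073.78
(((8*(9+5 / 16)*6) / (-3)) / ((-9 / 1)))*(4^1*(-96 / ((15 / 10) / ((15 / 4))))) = -47680 / 3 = -15893.33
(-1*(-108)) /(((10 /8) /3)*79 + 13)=2.35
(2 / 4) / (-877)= -1 / 1754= -0.00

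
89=89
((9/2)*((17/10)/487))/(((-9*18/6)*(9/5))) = -17/52596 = -0.00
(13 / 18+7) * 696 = 16124 / 3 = 5374.67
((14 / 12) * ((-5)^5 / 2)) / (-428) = 21875 / 5136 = 4.26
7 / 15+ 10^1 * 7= 1057 / 15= 70.47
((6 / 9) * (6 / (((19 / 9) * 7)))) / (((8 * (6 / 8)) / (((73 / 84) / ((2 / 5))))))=365 / 3724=0.10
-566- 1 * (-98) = -468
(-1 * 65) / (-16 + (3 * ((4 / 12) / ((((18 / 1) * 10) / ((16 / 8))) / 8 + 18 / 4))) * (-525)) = 195 / 148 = 1.32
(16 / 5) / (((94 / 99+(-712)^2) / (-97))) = -76824 / 125468875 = -0.00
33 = 33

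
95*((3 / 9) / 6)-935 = -16735 / 18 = -929.72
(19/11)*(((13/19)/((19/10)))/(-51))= -130/10659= -0.01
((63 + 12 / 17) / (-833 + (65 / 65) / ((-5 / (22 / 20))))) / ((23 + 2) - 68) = 18050 / 10151397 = 0.00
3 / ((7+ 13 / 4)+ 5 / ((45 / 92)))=108 / 737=0.15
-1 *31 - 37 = -68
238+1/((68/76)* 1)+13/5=20546/85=241.72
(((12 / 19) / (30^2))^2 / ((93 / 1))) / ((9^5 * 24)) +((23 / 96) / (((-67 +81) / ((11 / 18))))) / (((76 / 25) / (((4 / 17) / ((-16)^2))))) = 412467414534299 / 130449787359252480000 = 0.00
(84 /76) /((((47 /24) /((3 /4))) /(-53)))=-20034 /893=-22.43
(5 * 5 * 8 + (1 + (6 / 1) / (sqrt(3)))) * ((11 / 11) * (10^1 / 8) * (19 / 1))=4856.02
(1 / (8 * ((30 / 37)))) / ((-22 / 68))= -629 / 1320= -0.48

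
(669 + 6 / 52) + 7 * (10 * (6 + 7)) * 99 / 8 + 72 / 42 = 4343277 / 364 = 11932.08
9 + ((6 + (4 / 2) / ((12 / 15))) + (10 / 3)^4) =22835 / 162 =140.96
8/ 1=8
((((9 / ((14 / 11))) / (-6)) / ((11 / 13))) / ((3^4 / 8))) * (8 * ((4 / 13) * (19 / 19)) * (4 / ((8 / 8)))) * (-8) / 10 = 1024 / 945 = 1.08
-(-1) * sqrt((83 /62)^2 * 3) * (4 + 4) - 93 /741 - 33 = -8182 /247 + 332 * sqrt(3) /31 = -14.58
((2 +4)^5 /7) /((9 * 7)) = 864 /49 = 17.63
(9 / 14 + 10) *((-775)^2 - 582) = 89406407 / 14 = 6386171.93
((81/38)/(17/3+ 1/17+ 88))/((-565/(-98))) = 202419/51313300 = 0.00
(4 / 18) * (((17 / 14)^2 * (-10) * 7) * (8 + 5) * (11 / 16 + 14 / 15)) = -1461473 / 3024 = -483.29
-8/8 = -1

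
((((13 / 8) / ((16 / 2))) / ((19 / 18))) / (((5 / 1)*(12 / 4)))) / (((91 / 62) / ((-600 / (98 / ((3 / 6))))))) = -1395 / 52136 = -0.03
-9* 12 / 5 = -108 / 5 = -21.60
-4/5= -0.80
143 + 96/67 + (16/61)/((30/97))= 8906447/61305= 145.28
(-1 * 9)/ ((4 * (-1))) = 9/ 4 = 2.25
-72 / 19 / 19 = -72 / 361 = -0.20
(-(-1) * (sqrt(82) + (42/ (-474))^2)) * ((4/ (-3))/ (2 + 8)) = -2 * sqrt(82)/ 15 - 98/ 93615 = -1.21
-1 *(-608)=608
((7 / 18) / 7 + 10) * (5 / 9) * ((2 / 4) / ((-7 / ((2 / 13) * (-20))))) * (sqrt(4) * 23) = 416300 / 7371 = 56.48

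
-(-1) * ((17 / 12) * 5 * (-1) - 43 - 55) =-1261 / 12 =-105.08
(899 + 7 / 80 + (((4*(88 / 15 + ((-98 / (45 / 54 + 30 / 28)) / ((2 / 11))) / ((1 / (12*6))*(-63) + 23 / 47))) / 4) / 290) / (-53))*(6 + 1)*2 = 1683061050391 / 133719000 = 12586.55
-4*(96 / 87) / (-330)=64 / 4785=0.01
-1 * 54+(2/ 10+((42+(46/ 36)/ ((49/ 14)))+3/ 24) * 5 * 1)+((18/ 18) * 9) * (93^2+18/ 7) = 196617439/ 2520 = 78022.79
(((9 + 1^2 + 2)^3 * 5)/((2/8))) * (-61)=-2108160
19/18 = 1.06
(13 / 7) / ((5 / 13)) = 169 / 35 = 4.83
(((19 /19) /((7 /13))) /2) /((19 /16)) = 104 /133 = 0.78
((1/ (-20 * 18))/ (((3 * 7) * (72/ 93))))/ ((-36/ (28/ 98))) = 31/ 22861440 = 0.00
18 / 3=6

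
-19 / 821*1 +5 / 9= 3934 / 7389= 0.53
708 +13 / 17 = 12049 / 17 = 708.76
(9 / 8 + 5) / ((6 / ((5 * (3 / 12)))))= 245 / 192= 1.28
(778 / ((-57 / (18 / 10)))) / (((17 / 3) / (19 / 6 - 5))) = 12837 / 1615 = 7.95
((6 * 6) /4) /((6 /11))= 33 /2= 16.50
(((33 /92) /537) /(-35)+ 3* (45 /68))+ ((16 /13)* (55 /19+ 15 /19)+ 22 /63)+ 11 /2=67354741696 /5445494145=12.37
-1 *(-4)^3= 64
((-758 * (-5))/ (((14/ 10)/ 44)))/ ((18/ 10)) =4169000/ 63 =66174.60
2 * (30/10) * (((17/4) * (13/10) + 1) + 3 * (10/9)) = 1183/20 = 59.15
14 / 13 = 1.08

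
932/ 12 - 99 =-64/ 3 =-21.33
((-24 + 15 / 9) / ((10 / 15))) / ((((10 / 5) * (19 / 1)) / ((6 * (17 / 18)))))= -1139 / 228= -5.00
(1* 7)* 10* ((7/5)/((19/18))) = 1764/19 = 92.84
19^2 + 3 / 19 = 6862 / 19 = 361.16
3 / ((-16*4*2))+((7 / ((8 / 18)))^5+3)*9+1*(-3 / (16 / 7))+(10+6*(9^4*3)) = 8840720.47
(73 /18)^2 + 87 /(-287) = 1501235 /92988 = 16.14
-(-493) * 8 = 3944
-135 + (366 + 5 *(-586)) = -2699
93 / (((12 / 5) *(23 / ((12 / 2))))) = 465 / 46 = 10.11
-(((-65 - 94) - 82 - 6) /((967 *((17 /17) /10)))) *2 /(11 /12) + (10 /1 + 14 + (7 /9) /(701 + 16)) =2029981763 /68640561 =29.57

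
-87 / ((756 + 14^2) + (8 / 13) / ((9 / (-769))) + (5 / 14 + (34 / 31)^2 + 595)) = -136948266 / 2354847251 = -0.06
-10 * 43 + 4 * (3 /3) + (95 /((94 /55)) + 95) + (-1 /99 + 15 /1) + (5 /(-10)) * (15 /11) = -1214930 /4653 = -261.11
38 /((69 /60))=760 /23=33.04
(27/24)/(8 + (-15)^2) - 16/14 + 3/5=-35101/65240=-0.54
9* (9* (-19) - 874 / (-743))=-1135611 / 743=-1528.41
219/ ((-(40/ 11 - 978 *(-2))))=-2409/ 21556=-0.11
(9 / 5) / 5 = 9 / 25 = 0.36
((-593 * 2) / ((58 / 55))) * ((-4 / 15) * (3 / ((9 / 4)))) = 104368 / 261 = 399.88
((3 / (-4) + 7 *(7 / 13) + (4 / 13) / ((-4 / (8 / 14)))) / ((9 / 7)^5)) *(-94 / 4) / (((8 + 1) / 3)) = -40737767 / 6141096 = -6.63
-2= -2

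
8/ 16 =1/ 2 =0.50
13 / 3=4.33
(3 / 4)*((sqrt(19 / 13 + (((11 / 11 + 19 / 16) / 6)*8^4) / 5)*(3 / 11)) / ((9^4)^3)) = sqrt(456495) / 53849898289044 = 0.00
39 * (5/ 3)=65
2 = 2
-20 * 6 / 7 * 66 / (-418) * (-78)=-28080 / 133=-211.13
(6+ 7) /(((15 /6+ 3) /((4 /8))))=13 /11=1.18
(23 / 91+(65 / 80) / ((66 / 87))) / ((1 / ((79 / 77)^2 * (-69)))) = -18259961487 / 189917728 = -96.15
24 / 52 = 6 / 13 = 0.46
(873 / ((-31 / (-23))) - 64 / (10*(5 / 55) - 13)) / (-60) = -2692331 / 247380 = -10.88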